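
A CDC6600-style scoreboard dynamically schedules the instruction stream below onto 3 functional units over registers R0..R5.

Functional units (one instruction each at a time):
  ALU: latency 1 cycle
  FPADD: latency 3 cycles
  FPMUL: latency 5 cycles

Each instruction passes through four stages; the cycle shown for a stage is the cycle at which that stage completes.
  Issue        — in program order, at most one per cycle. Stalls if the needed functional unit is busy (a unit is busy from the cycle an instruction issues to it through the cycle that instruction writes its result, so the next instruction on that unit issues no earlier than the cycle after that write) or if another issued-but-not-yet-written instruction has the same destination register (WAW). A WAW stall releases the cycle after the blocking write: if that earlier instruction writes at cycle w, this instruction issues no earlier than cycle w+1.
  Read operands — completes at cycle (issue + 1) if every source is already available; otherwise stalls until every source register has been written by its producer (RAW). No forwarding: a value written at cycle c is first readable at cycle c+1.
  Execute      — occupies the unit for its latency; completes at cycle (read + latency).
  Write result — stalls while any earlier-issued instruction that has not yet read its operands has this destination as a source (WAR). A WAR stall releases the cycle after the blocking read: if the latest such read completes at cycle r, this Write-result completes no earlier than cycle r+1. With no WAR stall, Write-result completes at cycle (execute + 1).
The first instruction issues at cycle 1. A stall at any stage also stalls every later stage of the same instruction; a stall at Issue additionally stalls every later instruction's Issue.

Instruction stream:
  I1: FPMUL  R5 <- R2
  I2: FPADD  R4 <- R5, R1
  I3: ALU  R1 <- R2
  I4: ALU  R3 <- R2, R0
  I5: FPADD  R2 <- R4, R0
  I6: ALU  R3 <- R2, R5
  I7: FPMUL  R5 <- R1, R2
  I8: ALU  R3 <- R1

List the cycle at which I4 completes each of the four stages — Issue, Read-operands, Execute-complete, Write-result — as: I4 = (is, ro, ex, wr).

I4 = (11, 12, 13, 14)

[1] issue I1 (FPMUL)
[2] I1 read-ops, issue I2 (FPADD)
[3] issue I3 (ALU)
[4] I3 read-ops
[5] I3 finished on ALU
[7] I1 finished on FPMUL
[8] I1→R5
[9] I2 read-ops
[10] I3→R1
[11] issue I4 (ALU)
[12] I2 finished on FPADD, I4 read-ops
[13] I2→R4, I4 finished on ALU
[14] I4→R3, issue I5 (FPADD)
[15] I5 read-ops, issue I6 (ALU)
[16] issue I7 (FPMUL)
[18] I5 finished on FPADD
[19] I5→R2
[20] I6 read-ops, I7 read-ops
[21] I6 finished on ALU
[22] I6→R3
[23] issue I8 (ALU)
[24] I8 read-ops
[25] I7 finished on FPMUL, I8 finished on ALU
[26] I7→R5, I8→R3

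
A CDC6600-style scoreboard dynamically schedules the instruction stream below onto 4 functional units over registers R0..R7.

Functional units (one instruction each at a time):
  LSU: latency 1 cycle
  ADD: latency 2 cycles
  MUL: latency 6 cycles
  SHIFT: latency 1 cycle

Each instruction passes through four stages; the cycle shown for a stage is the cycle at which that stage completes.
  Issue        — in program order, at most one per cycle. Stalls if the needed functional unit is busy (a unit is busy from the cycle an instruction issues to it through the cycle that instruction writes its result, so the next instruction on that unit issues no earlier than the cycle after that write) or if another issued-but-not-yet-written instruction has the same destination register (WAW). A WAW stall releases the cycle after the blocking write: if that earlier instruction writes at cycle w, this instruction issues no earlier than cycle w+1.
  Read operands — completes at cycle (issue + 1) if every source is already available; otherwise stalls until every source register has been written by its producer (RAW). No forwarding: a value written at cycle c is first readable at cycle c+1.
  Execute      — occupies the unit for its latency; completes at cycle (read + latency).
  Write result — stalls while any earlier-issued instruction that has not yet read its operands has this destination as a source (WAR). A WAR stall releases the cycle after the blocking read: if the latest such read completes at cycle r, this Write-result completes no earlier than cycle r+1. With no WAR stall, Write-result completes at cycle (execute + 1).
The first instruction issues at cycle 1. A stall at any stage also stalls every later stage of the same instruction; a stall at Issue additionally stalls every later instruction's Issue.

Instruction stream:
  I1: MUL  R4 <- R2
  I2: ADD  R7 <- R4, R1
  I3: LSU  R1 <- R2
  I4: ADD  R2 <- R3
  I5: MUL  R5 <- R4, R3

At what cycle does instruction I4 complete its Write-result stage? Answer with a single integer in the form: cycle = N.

cycle = 18

t=1  I1→MUL
t=2  I1 RO · I2→ADD
t=3  I3→LSU
t=4  I3 RO
t=5  I3 EX
t=8  I1 EX
t=9  I1 WR R4
t=10  I2 RO
t=11  I3 WR R1
t=12  I2 EX
t=13  I2 WR R7
t=14  I4→ADD
t=15  I4 RO · I5→MUL
t=16  I5 RO
t=17  I4 EX
t=18  I4 WR R2
t=22  I5 EX
t=23  I5 WR R5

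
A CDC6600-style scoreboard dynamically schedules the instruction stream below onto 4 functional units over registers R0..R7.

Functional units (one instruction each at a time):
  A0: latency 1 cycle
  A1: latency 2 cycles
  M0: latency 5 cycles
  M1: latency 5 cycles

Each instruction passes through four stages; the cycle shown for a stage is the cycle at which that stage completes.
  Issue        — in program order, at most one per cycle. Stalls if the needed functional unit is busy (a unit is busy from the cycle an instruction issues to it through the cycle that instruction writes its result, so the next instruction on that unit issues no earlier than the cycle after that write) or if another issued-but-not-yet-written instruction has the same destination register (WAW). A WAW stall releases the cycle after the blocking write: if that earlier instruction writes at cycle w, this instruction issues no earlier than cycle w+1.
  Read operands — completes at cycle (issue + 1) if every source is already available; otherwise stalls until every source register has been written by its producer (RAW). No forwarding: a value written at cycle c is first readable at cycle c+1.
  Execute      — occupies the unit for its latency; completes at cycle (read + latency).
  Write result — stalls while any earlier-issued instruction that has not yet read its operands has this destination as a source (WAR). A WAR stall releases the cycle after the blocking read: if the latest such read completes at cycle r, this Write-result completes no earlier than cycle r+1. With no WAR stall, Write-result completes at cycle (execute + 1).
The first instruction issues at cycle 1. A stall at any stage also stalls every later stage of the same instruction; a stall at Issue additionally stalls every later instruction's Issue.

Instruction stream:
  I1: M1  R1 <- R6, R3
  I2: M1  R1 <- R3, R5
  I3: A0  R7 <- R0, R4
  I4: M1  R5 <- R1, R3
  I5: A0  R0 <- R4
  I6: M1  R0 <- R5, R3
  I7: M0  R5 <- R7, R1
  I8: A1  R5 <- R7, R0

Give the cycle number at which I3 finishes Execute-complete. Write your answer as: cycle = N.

cycle = 12

t=1  I1 issues→M1
t=2  I1 reads
t=7  I1 exec-done
t=8  I1 writes R1
t=9  I2 issues→M1
t=10  I2 reads · I3 issues→A0
t=11  I3 reads
t=12  I3 exec-done
t=13  I3 writes R7
t=15  I2 exec-done
t=16  I2 writes R1
t=17  I4 issues→M1
t=18  I4 reads · I5 issues→A0
t=19  I5 reads
t=20  I5 exec-done
t=21  I5 writes R0
t=23  I4 exec-done
t=24  I4 writes R5
t=25  I6 issues→M1
t=26  I6 reads · I7 issues→M0
t=27  I7 reads
t=31  I6 exec-done
t=32  I6 writes R0 · I7 exec-done
t=33  I7 writes R5
t=34  I8 issues→A1
t=35  I8 reads
t=37  I8 exec-done
t=38  I8 writes R5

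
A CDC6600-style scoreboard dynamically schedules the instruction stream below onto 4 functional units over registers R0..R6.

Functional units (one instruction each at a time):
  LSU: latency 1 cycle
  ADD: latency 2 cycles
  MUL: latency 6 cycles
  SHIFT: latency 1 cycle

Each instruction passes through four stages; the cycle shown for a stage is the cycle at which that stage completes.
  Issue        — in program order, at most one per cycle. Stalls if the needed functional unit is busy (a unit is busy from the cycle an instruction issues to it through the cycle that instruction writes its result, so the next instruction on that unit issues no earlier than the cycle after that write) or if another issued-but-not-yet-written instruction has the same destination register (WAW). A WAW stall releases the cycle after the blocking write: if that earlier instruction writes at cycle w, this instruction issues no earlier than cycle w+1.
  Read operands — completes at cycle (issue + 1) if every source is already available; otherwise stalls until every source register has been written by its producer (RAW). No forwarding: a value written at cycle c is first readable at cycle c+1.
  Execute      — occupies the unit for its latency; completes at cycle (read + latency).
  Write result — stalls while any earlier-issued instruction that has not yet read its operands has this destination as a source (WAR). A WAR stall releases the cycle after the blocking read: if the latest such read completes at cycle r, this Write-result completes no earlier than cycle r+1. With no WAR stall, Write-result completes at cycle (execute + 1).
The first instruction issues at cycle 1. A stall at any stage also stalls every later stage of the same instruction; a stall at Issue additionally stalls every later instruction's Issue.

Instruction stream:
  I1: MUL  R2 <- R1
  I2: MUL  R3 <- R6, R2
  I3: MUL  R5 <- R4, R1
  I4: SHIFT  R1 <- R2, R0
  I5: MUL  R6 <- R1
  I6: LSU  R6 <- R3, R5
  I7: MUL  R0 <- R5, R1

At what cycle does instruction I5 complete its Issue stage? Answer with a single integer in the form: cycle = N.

t=1  I1→MUL
t=2  I1 RO
t=8  I1 EX
t=9  I1 WR R2
t=10  I2→MUL
t=11  I2 RO
t=17  I2 EX
t=18  I2 WR R3
t=19  I3→MUL
t=20  I3 RO; I4→SHIFT
t=21  I4 RO
t=22  I4 EX
t=23  I4 WR R1
t=26  I3 EX
t=27  I3 WR R5
t=28  I5→MUL
t=29  I5 RO
t=35  I5 EX
t=36  I5 WR R6
t=37  I6→LSU
t=38  I6 RO; I7→MUL
t=39  I6 EX; I7 RO
t=40  I6 WR R6
t=45  I7 EX
t=46  I7 WR R0

cycle = 28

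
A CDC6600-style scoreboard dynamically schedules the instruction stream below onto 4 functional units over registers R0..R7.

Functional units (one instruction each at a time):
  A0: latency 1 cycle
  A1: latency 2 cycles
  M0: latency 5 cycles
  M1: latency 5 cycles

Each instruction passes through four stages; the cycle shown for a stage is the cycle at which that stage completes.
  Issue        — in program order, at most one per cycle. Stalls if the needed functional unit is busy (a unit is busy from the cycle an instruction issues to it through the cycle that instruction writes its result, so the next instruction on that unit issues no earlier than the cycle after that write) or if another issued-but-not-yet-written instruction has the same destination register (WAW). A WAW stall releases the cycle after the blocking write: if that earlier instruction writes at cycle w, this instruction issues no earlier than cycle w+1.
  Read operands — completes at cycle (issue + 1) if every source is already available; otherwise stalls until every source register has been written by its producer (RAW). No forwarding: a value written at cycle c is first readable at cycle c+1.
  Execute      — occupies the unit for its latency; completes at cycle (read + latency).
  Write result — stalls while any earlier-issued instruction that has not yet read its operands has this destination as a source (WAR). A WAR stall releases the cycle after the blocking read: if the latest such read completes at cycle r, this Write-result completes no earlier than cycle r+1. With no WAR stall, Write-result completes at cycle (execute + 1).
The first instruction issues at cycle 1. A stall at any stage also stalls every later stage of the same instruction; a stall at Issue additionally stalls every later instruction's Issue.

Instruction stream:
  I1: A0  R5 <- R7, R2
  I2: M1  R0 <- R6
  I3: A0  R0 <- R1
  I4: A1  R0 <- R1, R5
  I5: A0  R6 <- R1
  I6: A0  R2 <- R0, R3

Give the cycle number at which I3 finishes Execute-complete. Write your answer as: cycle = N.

cycle 1: I1→A0
cycle 2: I1 RO · I2→M1
cycle 3: I1 EX · I2 RO
cycle 4: I1 WR R5
cycle 8: I2 EX
cycle 9: I2 WR R0
cycle 10: I3→A0
cycle 11: I3 RO
cycle 12: I3 EX
cycle 13: I3 WR R0
cycle 14: I4→A1
cycle 15: I4 RO · I5→A0
cycle 16: I5 RO
cycle 17: I4 EX · I5 EX
cycle 18: I4 WR R0 · I5 WR R6
cycle 19: I6→A0
cycle 20: I6 RO
cycle 21: I6 EX
cycle 22: I6 WR R2

cycle = 12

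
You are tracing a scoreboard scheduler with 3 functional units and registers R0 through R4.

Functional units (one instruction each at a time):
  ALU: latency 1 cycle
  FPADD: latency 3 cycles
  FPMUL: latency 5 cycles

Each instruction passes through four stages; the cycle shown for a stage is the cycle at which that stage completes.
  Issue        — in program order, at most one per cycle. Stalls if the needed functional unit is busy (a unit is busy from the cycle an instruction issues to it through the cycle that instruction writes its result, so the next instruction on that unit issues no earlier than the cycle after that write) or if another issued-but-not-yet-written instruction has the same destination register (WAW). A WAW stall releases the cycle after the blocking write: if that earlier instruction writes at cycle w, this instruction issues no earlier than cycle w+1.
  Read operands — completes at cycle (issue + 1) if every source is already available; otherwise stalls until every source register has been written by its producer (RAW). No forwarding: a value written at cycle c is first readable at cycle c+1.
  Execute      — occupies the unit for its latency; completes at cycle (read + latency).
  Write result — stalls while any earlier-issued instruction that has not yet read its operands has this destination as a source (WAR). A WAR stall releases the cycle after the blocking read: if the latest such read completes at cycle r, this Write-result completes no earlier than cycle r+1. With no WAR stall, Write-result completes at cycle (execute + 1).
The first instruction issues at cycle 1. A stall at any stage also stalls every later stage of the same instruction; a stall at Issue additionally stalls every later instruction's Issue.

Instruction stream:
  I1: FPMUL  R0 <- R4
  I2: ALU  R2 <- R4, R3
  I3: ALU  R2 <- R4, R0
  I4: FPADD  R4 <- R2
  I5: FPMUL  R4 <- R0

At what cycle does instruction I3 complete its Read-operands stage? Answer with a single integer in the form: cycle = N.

t=1  issue I1 (FPMUL)
t=2  I1 read-ops; issue I2 (ALU)
t=3  I2 read-ops
t=4  I2 finished on ALU
t=5  I2→R2
t=6  issue I3 (ALU)
t=7  I1 finished on FPMUL; issue I4 (FPADD)
t=8  I1→R0
t=9  I3 read-ops
t=10  I3 finished on ALU
t=11  I3→R2
t=12  I4 read-ops
t=15  I4 finished on FPADD
t=16  I4→R4
t=17  issue I5 (FPMUL)
t=18  I5 read-ops
t=23  I5 finished on FPMUL
t=24  I5→R4

cycle = 9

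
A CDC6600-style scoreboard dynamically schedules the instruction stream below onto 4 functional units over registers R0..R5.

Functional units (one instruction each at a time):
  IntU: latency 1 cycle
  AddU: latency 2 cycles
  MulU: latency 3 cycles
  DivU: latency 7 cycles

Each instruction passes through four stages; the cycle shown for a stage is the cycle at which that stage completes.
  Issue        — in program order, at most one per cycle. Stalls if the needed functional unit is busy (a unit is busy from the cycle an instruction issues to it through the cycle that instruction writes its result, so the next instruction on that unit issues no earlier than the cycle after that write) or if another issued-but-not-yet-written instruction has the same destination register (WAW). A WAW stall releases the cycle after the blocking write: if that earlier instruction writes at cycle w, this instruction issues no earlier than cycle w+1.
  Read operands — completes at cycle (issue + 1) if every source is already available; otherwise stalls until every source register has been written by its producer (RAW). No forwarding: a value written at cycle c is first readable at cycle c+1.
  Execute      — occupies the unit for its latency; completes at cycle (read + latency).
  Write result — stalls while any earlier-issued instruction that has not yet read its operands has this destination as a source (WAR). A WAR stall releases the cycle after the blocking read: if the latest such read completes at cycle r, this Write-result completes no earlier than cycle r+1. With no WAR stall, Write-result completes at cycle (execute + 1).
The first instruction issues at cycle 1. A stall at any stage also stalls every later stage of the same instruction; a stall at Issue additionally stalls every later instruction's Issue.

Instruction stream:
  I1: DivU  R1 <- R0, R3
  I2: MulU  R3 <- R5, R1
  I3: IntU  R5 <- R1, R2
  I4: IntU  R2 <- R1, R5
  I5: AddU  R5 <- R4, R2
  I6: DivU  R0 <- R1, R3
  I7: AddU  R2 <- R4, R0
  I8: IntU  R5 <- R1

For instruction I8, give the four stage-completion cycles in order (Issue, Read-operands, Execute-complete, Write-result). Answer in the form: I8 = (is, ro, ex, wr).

I8 = (23, 24, 25, 26)

c1: I1 dispatched to DivU
c2: I1 operands ready, I2 dispatched to MulU
c3: I3 dispatched to IntU
c9: I1 complete
c10: R1←I1
c11: I2 operands ready, I3 operands ready
c12: I3 complete
c13: R5←I3
c14: I2 complete, I4 dispatched to IntU
c15: R3←I2, I4 operands ready, I5 dispatched to AddU
c16: I4 complete, I6 dispatched to DivU
c17: R2←I4, I6 operands ready
c18: I5 operands ready
c20: I5 complete
c21: R5←I5
c22: I7 dispatched to AddU
c23: I8 dispatched to IntU
c24: I6 complete, I8 operands ready
c25: R0←I6, I8 complete
c26: I7 operands ready, R5←I8
c28: I7 complete
c29: R2←I7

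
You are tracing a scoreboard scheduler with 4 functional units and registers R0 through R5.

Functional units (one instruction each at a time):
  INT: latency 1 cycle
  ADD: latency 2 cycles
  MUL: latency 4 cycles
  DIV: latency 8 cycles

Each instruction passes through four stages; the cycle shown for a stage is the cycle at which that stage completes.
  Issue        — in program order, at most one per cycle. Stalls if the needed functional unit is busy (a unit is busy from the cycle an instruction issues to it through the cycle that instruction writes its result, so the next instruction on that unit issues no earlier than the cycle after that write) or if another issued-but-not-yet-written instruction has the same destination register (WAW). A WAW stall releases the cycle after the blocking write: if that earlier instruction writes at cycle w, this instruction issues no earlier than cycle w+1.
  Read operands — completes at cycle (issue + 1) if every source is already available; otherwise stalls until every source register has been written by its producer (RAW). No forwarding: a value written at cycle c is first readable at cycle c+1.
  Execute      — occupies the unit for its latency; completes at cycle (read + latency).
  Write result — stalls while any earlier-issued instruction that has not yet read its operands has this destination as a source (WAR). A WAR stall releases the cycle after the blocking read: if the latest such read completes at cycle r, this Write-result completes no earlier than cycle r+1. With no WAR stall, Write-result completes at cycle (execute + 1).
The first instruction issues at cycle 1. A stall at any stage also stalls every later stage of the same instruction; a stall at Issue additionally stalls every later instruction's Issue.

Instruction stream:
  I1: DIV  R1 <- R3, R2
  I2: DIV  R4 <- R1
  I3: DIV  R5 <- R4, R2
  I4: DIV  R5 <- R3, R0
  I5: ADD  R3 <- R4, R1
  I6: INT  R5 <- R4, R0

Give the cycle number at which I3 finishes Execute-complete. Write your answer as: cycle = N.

c1: I1 dispatched to DIV
c2: I1 operands ready
c10: I1 complete
c11: R1←I1
c12: I2 dispatched to DIV
c13: I2 operands ready
c21: I2 complete
c22: R4←I2
c23: I3 dispatched to DIV
c24: I3 operands ready
c32: I3 complete
c33: R5←I3
c34: I4 dispatched to DIV
c35: I4 operands ready; I5 dispatched to ADD
c36: I5 operands ready
c38: I5 complete
c39: R3←I5
c43: I4 complete
c44: R5←I4
c45: I6 dispatched to INT
c46: I6 operands ready
c47: I6 complete
c48: R5←I6

cycle = 32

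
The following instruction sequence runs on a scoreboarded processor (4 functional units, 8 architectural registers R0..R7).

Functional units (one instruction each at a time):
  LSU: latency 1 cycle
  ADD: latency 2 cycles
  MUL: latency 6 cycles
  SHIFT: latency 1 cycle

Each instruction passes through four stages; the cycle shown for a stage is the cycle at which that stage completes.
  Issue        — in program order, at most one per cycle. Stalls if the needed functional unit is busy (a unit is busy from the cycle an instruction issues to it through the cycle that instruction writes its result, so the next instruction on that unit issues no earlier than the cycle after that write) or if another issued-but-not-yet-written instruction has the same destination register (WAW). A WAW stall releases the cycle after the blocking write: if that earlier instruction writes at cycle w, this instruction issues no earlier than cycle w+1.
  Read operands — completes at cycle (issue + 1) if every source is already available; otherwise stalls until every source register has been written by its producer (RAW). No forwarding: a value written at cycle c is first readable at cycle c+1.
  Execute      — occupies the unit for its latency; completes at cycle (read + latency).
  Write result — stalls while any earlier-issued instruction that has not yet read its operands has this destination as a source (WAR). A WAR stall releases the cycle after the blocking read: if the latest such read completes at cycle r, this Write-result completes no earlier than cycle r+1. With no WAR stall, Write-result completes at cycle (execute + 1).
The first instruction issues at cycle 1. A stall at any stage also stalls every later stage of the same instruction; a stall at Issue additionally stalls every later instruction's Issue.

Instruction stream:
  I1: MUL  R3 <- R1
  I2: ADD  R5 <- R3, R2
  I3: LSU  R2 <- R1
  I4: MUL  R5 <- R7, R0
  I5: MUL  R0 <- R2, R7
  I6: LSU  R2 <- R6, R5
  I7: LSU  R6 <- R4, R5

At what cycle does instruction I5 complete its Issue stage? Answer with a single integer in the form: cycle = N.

cycle 1: I1→MUL
cycle 2: I1 RO | I2→ADD
cycle 3: I3→LSU
cycle 4: I3 RO
cycle 5: I3 EX
cycle 8: I1 EX
cycle 9: I1 WR R3
cycle 10: I2 RO
cycle 11: I3 WR R2
cycle 12: I2 EX
cycle 13: I2 WR R5
cycle 14: I4→MUL
cycle 15: I4 RO
cycle 21: I4 EX
cycle 22: I4 WR R5
cycle 23: I5→MUL
cycle 24: I5 RO | I6→LSU
cycle 25: I6 RO
cycle 26: I6 EX
cycle 27: I6 WR R2
cycle 28: I7→LSU
cycle 29: I7 RO
cycle 30: I5 EX | I7 EX
cycle 31: I5 WR R0 | I7 WR R6

cycle = 23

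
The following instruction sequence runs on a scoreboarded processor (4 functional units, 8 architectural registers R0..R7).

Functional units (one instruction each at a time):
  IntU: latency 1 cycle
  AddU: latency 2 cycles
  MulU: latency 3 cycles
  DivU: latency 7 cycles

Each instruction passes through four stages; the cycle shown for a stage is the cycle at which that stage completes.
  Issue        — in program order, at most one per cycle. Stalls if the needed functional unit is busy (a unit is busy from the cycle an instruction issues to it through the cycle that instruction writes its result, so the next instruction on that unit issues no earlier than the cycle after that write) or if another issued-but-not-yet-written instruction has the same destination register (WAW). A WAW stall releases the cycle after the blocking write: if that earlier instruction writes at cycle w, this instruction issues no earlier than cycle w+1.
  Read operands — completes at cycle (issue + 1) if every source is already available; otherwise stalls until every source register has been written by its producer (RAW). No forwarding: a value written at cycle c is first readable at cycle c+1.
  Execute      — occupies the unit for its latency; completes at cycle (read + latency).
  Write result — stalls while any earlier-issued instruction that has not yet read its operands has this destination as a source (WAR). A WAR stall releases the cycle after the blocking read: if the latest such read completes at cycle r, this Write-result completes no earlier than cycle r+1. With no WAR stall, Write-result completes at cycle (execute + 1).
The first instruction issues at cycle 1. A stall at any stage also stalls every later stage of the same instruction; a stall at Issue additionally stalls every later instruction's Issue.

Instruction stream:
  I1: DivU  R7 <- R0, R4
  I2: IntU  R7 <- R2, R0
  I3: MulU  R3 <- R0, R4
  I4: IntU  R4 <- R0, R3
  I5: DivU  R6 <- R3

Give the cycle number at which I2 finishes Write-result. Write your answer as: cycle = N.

cycle = 14

I1  is:1  ro:2  ex:9  wr:10
I2  is:11  ro:12  ex:13  wr:14  — WAW R7: wait I1 write@10
I3  is:12  ro:13  ex:16  wr:17
I4  is:15  ro:18  ex:19  wr:20  — struct: IntU busy until I2 writes@14, RAW R3: wait I3 write@17
I5  is:16  ro:18  ex:25  wr:26  — RAW R3: wait I3 write@17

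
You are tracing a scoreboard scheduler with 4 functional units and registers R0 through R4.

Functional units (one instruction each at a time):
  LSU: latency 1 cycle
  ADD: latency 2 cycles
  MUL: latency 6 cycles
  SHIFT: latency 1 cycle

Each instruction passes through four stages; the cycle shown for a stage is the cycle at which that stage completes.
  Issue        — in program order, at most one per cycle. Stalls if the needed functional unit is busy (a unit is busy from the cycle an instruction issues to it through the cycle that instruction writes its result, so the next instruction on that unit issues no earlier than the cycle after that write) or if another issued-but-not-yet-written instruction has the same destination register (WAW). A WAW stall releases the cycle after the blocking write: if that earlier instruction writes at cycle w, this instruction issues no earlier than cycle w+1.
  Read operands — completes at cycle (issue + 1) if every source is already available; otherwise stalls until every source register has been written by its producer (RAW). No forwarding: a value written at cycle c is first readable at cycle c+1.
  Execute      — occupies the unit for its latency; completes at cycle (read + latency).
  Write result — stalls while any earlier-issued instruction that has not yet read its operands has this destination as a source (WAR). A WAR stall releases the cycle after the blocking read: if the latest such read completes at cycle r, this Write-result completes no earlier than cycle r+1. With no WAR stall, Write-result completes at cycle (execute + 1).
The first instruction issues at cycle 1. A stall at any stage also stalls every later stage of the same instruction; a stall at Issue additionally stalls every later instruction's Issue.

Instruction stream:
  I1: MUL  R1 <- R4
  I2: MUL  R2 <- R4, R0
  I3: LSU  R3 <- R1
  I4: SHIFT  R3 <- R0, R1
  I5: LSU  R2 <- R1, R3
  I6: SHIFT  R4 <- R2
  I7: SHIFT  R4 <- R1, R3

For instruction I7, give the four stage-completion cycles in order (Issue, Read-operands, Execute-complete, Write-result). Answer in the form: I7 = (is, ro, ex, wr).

c1: I1→MUL
c2: I1 RO
c8: I1 EX
c9: I1 WR R1
c10: I2→MUL
c11: I2 RO, I3→LSU
c12: I3 RO
c13: I3 EX
c14: I3 WR R3
c15: I4→SHIFT
c16: I4 RO
c17: I2 EX, I4 EX
c18: I2 WR R2, I4 WR R3
c19: I5→LSU
c20: I5 RO, I6→SHIFT
c21: I5 EX
c22: I5 WR R2
c23: I6 RO
c24: I6 EX
c25: I6 WR R4
c26: I7→SHIFT
c27: I7 RO
c28: I7 EX
c29: I7 WR R4

I7 = (26, 27, 28, 29)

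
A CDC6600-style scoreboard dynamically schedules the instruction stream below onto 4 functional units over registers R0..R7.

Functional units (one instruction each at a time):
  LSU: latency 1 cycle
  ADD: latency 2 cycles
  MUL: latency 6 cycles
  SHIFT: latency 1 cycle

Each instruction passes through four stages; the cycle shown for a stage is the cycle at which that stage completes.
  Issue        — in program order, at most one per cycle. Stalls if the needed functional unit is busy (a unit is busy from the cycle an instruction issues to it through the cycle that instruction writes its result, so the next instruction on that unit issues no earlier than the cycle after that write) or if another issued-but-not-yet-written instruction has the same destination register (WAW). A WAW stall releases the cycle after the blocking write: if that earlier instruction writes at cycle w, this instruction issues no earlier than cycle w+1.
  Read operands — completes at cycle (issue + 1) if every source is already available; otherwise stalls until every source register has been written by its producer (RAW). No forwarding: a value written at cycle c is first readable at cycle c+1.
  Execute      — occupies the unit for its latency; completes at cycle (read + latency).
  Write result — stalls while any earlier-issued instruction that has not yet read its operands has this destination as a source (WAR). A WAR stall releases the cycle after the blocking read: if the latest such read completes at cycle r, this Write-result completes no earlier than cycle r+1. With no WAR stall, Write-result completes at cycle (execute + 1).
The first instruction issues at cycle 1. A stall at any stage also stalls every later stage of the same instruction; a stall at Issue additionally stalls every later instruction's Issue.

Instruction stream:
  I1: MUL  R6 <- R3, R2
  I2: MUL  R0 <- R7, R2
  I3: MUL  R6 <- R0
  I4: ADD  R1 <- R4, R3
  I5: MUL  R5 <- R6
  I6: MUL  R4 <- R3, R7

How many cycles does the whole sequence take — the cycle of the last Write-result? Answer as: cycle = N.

cycle 1: issue I1 (MUL)
cycle 2: I1 read-ops
cycle 8: I1 finished on MUL
cycle 9: I1→R6
cycle 10: issue I2 (MUL)
cycle 11: I2 read-ops
cycle 17: I2 finished on MUL
cycle 18: I2→R0
cycle 19: issue I3 (MUL)
cycle 20: I3 read-ops, issue I4 (ADD)
cycle 21: I4 read-ops
cycle 23: I4 finished on ADD
cycle 24: I4→R1
cycle 26: I3 finished on MUL
cycle 27: I3→R6
cycle 28: issue I5 (MUL)
cycle 29: I5 read-ops
cycle 35: I5 finished on MUL
cycle 36: I5→R5
cycle 37: issue I6 (MUL)
cycle 38: I6 read-ops
cycle 44: I6 finished on MUL
cycle 45: I6→R4

cycle = 45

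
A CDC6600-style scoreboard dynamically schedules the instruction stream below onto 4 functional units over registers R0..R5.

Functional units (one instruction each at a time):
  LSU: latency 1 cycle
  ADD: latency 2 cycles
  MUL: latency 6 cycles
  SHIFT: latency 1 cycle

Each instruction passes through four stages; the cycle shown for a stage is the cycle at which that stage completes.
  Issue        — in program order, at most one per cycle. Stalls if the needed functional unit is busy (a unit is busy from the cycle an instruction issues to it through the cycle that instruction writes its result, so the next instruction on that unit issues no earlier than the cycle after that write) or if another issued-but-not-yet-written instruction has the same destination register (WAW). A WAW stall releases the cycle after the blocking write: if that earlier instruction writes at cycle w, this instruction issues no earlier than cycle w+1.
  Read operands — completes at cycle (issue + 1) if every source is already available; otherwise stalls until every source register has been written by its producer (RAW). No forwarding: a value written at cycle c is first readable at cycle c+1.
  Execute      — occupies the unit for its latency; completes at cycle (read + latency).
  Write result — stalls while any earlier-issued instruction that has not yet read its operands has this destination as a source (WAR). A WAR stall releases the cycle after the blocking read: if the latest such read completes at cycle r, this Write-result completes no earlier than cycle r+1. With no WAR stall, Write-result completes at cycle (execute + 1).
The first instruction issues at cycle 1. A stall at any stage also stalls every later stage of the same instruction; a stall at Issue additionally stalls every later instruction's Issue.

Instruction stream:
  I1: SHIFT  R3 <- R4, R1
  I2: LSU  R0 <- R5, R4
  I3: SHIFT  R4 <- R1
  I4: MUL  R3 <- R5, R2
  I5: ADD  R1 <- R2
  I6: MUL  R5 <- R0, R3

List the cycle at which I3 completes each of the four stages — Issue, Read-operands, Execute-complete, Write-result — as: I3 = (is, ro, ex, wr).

  I1 | 1 | 2 | 3 | 4
  I2 | 2 | 3 | 4 | 5
  I3 | 5 | 6 | 7 | 8   struct: SHIFT busy until I1 writes@4
  I4 | 6 | 7 | 13 | 14
  I5 | 7 | 8 | 10 | 11
  I6 | 15 | 16 | 22 | 23   struct: MUL busy until I4 writes@14

I3 = (5, 6, 7, 8)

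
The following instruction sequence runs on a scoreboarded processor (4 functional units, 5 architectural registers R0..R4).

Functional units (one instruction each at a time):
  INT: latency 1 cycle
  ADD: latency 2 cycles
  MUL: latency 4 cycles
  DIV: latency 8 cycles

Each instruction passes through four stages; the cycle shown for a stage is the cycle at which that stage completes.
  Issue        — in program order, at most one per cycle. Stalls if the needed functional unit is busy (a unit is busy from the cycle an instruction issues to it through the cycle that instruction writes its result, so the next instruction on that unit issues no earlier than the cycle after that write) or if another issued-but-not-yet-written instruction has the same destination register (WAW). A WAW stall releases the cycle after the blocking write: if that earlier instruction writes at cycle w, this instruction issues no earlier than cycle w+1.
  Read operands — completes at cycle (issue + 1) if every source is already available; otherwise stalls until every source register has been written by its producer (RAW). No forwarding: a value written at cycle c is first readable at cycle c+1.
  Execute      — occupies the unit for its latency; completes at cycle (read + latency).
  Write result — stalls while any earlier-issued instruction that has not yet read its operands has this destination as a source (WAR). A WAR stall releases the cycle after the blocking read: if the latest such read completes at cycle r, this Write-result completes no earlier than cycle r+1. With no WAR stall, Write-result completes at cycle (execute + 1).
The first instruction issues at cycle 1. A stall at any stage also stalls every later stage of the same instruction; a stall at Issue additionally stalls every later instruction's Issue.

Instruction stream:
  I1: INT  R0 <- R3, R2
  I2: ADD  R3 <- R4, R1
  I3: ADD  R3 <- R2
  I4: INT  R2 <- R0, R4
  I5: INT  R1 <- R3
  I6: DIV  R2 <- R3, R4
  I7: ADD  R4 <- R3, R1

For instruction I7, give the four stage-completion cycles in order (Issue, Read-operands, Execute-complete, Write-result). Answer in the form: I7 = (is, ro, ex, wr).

I7 = (14, 16, 18, 19)

c1: I1→INT
c2: I1 RO, I2→ADD
c3: I1 EX, I2 RO
c4: I1 WR R0
c5: I2 EX
c6: I2 WR R3
c7: I3→ADD
c8: I3 RO, I4→INT
c9: I4 RO
c10: I3 EX, I4 EX
c11: I3 WR R3, I4 WR R2
c12: I5→INT
c13: I5 RO, I6→DIV
c14: I5 EX, I6 RO, I7→ADD
c15: I5 WR R1
c16: I7 RO
c18: I7 EX
c19: I7 WR R4
c22: I6 EX
c23: I6 WR R2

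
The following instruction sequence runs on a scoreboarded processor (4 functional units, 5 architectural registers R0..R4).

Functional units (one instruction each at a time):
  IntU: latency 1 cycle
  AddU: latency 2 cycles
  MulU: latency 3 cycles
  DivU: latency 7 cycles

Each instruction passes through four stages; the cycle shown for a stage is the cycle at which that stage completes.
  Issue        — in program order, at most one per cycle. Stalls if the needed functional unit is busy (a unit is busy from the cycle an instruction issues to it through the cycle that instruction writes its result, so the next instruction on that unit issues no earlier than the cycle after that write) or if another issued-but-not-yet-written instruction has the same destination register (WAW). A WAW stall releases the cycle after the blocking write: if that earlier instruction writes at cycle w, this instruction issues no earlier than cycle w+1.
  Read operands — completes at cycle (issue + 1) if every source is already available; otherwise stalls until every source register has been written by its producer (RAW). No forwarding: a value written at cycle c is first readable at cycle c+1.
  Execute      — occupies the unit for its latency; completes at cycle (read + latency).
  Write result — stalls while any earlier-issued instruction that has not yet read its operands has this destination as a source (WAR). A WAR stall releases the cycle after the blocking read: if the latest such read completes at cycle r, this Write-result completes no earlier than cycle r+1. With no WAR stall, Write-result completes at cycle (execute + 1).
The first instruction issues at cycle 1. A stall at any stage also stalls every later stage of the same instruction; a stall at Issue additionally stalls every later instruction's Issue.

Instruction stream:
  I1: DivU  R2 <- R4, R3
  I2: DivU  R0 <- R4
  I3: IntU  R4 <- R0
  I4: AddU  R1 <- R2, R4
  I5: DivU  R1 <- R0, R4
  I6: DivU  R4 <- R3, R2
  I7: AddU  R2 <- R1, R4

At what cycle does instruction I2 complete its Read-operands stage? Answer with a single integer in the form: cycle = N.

cycle = 12

  I1 | 1 | 2 | 9 | 10
  I2 | 11 | 12 | 19 | 20   struct: DivU busy until I1 writes@10
  I3 | 12 | 21 | 22 | 23   RAW R0: wait I2 write@20
  I4 | 13 | 24 | 26 | 27   RAW R4: wait I3 write@23
  I5 | 28 | 29 | 36 | 37   WAW R1: wait I4 write@27
  I6 | 38 | 39 | 46 | 47   struct: DivU busy until I5 writes@37
  I7 | 39 | 48 | 50 | 51   RAW R4: wait I6 write@47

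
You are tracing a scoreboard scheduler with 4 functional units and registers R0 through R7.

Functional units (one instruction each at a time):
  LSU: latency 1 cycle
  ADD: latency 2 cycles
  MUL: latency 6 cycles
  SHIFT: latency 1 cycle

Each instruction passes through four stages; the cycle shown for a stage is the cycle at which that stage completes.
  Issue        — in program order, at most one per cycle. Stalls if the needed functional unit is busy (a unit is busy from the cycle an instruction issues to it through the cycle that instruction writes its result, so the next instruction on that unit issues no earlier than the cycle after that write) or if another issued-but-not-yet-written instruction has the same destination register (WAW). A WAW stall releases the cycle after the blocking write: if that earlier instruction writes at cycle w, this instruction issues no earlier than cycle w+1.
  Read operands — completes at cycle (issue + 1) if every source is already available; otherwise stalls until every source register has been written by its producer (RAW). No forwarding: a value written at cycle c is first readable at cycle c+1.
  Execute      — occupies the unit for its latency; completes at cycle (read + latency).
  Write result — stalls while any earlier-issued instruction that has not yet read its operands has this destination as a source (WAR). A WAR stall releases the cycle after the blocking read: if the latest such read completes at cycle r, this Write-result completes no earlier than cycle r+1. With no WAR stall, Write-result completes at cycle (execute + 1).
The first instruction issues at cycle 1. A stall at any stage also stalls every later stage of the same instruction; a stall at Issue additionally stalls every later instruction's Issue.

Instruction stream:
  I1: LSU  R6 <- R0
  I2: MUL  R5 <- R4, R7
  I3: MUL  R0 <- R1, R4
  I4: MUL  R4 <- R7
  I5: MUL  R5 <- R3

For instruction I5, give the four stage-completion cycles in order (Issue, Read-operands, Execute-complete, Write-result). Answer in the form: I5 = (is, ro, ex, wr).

I5 = (29, 30, 36, 37)

[1] issue I1 (LSU)
[2] I1 read-ops, issue I2 (MUL)
[3] I1 finished on LSU, I2 read-ops
[4] I1→R6
[9] I2 finished on MUL
[10] I2→R5
[11] issue I3 (MUL)
[12] I3 read-ops
[18] I3 finished on MUL
[19] I3→R0
[20] issue I4 (MUL)
[21] I4 read-ops
[27] I4 finished on MUL
[28] I4→R4
[29] issue I5 (MUL)
[30] I5 read-ops
[36] I5 finished on MUL
[37] I5→R5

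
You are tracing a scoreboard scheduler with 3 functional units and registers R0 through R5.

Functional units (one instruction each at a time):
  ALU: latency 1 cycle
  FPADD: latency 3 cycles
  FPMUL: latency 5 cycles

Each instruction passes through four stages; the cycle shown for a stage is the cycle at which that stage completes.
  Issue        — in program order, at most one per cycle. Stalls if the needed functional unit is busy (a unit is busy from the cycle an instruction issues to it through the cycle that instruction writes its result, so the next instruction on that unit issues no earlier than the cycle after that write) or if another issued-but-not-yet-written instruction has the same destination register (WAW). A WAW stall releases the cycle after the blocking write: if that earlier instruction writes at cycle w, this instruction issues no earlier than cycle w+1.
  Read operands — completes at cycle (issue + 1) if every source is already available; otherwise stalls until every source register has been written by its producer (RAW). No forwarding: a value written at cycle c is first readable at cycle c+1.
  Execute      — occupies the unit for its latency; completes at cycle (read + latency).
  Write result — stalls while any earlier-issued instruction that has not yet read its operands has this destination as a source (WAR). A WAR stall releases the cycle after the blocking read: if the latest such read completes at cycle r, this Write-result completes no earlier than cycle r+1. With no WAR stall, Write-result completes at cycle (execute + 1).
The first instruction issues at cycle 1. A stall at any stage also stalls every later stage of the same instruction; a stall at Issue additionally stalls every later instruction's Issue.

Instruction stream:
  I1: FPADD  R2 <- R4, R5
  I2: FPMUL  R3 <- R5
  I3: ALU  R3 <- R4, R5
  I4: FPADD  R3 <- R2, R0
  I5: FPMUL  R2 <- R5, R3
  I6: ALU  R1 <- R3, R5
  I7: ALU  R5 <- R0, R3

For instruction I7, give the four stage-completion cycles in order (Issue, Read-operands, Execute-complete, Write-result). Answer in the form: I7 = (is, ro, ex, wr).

c1: I1 dispatched to FPADD
c2: I1 operands ready, I2 dispatched to FPMUL
c3: I2 operands ready
c5: I1 complete
c6: R2←I1
c8: I2 complete
c9: R3←I2
c10: I3 dispatched to ALU
c11: I3 operands ready
c12: I3 complete
c13: R3←I3
c14: I4 dispatched to FPADD
c15: I4 operands ready, I5 dispatched to FPMUL
c16: I6 dispatched to ALU
c18: I4 complete
c19: R3←I4
c20: I5 operands ready, I6 operands ready
c21: I6 complete
c22: R1←I6
c23: I7 dispatched to ALU
c24: I7 operands ready
c25: I5 complete, I7 complete
c26: R2←I5, R5←I7

I7 = (23, 24, 25, 26)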